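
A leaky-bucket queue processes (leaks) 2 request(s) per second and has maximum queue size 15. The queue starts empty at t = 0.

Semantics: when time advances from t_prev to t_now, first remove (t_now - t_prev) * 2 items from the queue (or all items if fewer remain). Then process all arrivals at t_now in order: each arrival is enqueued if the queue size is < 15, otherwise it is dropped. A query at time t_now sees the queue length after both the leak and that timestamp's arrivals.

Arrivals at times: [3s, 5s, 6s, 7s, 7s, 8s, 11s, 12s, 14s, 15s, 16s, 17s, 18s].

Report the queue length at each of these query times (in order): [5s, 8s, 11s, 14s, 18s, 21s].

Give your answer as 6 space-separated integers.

Answer: 1 1 1 1 1 0

Derivation:
Queue lengths at query times:
  query t=5s: backlog = 1
  query t=8s: backlog = 1
  query t=11s: backlog = 1
  query t=14s: backlog = 1
  query t=18s: backlog = 1
  query t=21s: backlog = 0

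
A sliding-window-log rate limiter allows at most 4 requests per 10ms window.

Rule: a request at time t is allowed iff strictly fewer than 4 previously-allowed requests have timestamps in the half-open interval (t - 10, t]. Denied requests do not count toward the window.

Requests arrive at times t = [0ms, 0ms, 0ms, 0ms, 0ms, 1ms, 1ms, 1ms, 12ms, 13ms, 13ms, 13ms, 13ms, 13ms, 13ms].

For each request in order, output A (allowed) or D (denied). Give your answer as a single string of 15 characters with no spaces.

Answer: AAAADDDDAAAADDD

Derivation:
Tracking allowed requests in the window:
  req#1 t=0ms: ALLOW
  req#2 t=0ms: ALLOW
  req#3 t=0ms: ALLOW
  req#4 t=0ms: ALLOW
  req#5 t=0ms: DENY
  req#6 t=1ms: DENY
  req#7 t=1ms: DENY
  req#8 t=1ms: DENY
  req#9 t=12ms: ALLOW
  req#10 t=13ms: ALLOW
  req#11 t=13ms: ALLOW
  req#12 t=13ms: ALLOW
  req#13 t=13ms: DENY
  req#14 t=13ms: DENY
  req#15 t=13ms: DENY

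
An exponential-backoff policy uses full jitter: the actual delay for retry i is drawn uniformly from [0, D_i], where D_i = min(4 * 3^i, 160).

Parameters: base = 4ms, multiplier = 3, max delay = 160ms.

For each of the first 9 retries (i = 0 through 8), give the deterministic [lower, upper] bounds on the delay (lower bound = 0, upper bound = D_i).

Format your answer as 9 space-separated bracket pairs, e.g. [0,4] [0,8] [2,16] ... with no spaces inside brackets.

Computing bounds per retry:
  i=0: D_i=min(4*3^0,160)=4, bounds=[0,4]
  i=1: D_i=min(4*3^1,160)=12, bounds=[0,12]
  i=2: D_i=min(4*3^2,160)=36, bounds=[0,36]
  i=3: D_i=min(4*3^3,160)=108, bounds=[0,108]
  i=4: D_i=min(4*3^4,160)=160, bounds=[0,160]
  i=5: D_i=min(4*3^5,160)=160, bounds=[0,160]
  i=6: D_i=min(4*3^6,160)=160, bounds=[0,160]
  i=7: D_i=min(4*3^7,160)=160, bounds=[0,160]
  i=8: D_i=min(4*3^8,160)=160, bounds=[0,160]

Answer: [0,4] [0,12] [0,36] [0,108] [0,160] [0,160] [0,160] [0,160] [0,160]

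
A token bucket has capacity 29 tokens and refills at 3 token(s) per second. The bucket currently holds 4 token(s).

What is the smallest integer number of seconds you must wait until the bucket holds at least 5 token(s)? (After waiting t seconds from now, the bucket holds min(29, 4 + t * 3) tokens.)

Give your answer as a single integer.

Need 4 + t * 3 >= 5, so t >= 1/3.
Smallest integer t = ceil(1/3) = 1.

Answer: 1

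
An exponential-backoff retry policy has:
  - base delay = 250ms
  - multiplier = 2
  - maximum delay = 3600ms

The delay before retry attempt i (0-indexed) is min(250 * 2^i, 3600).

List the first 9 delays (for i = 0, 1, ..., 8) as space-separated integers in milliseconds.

Answer: 250 500 1000 2000 3600 3600 3600 3600 3600

Derivation:
Computing each delay:
  i=0: min(250*2^0, 3600) = 250
  i=1: min(250*2^1, 3600) = 500
  i=2: min(250*2^2, 3600) = 1000
  i=3: min(250*2^3, 3600) = 2000
  i=4: min(250*2^4, 3600) = 3600
  i=5: min(250*2^5, 3600) = 3600
  i=6: min(250*2^6, 3600) = 3600
  i=7: min(250*2^7, 3600) = 3600
  i=8: min(250*2^8, 3600) = 3600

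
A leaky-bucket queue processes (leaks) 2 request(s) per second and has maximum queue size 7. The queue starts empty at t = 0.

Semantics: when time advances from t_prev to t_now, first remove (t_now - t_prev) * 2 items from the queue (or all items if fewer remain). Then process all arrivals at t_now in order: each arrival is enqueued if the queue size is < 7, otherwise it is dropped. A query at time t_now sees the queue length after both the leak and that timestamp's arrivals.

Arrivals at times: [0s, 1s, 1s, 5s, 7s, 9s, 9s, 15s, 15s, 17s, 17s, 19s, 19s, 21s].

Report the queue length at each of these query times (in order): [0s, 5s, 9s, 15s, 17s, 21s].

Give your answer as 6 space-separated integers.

Answer: 1 1 2 2 2 1

Derivation:
Queue lengths at query times:
  query t=0s: backlog = 1
  query t=5s: backlog = 1
  query t=9s: backlog = 2
  query t=15s: backlog = 2
  query t=17s: backlog = 2
  query t=21s: backlog = 1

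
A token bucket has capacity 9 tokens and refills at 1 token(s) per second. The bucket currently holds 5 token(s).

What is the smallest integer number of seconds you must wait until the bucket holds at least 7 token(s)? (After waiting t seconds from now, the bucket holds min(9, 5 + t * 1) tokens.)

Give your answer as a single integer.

Need 5 + t * 1 >= 7, so t >= 2/1.
Smallest integer t = ceil(2/1) = 2.

Answer: 2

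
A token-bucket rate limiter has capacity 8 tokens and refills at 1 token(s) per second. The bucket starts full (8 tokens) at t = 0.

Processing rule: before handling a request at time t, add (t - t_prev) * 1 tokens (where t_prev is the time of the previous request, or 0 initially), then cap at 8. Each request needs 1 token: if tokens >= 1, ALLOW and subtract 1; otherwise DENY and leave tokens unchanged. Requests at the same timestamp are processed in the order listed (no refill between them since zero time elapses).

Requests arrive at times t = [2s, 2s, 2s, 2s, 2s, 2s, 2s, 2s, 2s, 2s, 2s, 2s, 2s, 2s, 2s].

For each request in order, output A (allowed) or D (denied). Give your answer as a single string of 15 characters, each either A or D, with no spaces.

Simulating step by step:
  req#1 t=2s: ALLOW
  req#2 t=2s: ALLOW
  req#3 t=2s: ALLOW
  req#4 t=2s: ALLOW
  req#5 t=2s: ALLOW
  req#6 t=2s: ALLOW
  req#7 t=2s: ALLOW
  req#8 t=2s: ALLOW
  req#9 t=2s: DENY
  req#10 t=2s: DENY
  req#11 t=2s: DENY
  req#12 t=2s: DENY
  req#13 t=2s: DENY
  req#14 t=2s: DENY
  req#15 t=2s: DENY

Answer: AAAAAAAADDDDDDD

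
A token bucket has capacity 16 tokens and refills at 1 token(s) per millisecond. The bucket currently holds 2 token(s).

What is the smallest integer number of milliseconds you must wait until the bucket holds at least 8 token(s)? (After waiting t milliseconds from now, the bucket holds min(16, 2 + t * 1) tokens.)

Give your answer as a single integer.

Answer: 6

Derivation:
Need 2 + t * 1 >= 8, so t >= 6/1.
Smallest integer t = ceil(6/1) = 6.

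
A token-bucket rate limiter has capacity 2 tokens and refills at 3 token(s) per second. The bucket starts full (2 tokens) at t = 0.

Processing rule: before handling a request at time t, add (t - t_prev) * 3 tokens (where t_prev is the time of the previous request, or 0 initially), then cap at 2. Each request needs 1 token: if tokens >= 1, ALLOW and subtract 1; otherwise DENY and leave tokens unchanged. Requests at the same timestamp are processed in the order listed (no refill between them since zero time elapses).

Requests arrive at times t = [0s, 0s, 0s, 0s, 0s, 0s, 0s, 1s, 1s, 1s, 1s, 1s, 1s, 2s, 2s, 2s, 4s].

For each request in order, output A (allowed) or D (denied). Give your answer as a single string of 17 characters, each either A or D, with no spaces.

Answer: AADDDDDAADDDDAADA

Derivation:
Simulating step by step:
  req#1 t=0s: ALLOW
  req#2 t=0s: ALLOW
  req#3 t=0s: DENY
  req#4 t=0s: DENY
  req#5 t=0s: DENY
  req#6 t=0s: DENY
  req#7 t=0s: DENY
  req#8 t=1s: ALLOW
  req#9 t=1s: ALLOW
  req#10 t=1s: DENY
  req#11 t=1s: DENY
  req#12 t=1s: DENY
  req#13 t=1s: DENY
  req#14 t=2s: ALLOW
  req#15 t=2s: ALLOW
  req#16 t=2s: DENY
  req#17 t=4s: ALLOW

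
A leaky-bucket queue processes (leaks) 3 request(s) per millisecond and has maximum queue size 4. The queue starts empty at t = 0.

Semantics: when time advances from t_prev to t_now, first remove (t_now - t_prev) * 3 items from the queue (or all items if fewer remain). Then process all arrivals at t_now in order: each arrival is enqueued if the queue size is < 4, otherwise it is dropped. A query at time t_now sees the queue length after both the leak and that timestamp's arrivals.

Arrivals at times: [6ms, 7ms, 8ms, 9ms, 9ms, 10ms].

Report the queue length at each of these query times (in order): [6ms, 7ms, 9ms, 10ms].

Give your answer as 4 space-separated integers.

Queue lengths at query times:
  query t=6ms: backlog = 1
  query t=7ms: backlog = 1
  query t=9ms: backlog = 2
  query t=10ms: backlog = 1

Answer: 1 1 2 1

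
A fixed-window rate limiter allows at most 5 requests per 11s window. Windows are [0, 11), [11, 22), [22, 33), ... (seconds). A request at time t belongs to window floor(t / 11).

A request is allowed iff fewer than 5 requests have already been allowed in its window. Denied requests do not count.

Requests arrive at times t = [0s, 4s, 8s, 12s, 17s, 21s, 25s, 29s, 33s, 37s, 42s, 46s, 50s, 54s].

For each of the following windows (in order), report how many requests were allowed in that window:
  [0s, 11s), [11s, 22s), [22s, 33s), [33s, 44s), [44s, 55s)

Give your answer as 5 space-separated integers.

Answer: 3 3 2 3 3

Derivation:
Processing requests:
  req#1 t=0s (window 0): ALLOW
  req#2 t=4s (window 0): ALLOW
  req#3 t=8s (window 0): ALLOW
  req#4 t=12s (window 1): ALLOW
  req#5 t=17s (window 1): ALLOW
  req#6 t=21s (window 1): ALLOW
  req#7 t=25s (window 2): ALLOW
  req#8 t=29s (window 2): ALLOW
  req#9 t=33s (window 3): ALLOW
  req#10 t=37s (window 3): ALLOW
  req#11 t=42s (window 3): ALLOW
  req#12 t=46s (window 4): ALLOW
  req#13 t=50s (window 4): ALLOW
  req#14 t=54s (window 4): ALLOW

Allowed counts by window: 3 3 2 3 3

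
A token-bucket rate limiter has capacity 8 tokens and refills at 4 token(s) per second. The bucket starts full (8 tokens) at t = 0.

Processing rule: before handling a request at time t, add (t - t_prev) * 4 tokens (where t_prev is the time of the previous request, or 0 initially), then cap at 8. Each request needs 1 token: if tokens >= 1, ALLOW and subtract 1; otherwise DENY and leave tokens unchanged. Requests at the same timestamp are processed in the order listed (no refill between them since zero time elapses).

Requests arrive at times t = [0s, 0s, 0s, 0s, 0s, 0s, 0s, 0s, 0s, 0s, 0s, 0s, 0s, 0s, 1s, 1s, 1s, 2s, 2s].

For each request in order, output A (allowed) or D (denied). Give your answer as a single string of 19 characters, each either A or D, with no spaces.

Simulating step by step:
  req#1 t=0s: ALLOW
  req#2 t=0s: ALLOW
  req#3 t=0s: ALLOW
  req#4 t=0s: ALLOW
  req#5 t=0s: ALLOW
  req#6 t=0s: ALLOW
  req#7 t=0s: ALLOW
  req#8 t=0s: ALLOW
  req#9 t=0s: DENY
  req#10 t=0s: DENY
  req#11 t=0s: DENY
  req#12 t=0s: DENY
  req#13 t=0s: DENY
  req#14 t=0s: DENY
  req#15 t=1s: ALLOW
  req#16 t=1s: ALLOW
  req#17 t=1s: ALLOW
  req#18 t=2s: ALLOW
  req#19 t=2s: ALLOW

Answer: AAAAAAAADDDDDDAAAAA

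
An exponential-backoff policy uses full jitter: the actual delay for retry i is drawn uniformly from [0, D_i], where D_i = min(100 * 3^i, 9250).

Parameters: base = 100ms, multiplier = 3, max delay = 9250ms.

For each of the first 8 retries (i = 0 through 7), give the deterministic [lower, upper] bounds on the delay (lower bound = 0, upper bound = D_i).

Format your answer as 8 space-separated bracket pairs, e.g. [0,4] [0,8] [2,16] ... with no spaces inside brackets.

Computing bounds per retry:
  i=0: D_i=min(100*3^0,9250)=100, bounds=[0,100]
  i=1: D_i=min(100*3^1,9250)=300, bounds=[0,300]
  i=2: D_i=min(100*3^2,9250)=900, bounds=[0,900]
  i=3: D_i=min(100*3^3,9250)=2700, bounds=[0,2700]
  i=4: D_i=min(100*3^4,9250)=8100, bounds=[0,8100]
  i=5: D_i=min(100*3^5,9250)=9250, bounds=[0,9250]
  i=6: D_i=min(100*3^6,9250)=9250, bounds=[0,9250]
  i=7: D_i=min(100*3^7,9250)=9250, bounds=[0,9250]

Answer: [0,100] [0,300] [0,900] [0,2700] [0,8100] [0,9250] [0,9250] [0,9250]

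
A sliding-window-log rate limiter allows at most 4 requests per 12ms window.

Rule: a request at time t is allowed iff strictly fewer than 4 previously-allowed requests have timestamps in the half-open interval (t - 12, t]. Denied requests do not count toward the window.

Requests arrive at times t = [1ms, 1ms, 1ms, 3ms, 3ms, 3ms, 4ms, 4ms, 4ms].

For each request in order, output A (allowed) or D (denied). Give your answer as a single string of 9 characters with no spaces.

Tracking allowed requests in the window:
  req#1 t=1ms: ALLOW
  req#2 t=1ms: ALLOW
  req#3 t=1ms: ALLOW
  req#4 t=3ms: ALLOW
  req#5 t=3ms: DENY
  req#6 t=3ms: DENY
  req#7 t=4ms: DENY
  req#8 t=4ms: DENY
  req#9 t=4ms: DENY

Answer: AAAADDDDD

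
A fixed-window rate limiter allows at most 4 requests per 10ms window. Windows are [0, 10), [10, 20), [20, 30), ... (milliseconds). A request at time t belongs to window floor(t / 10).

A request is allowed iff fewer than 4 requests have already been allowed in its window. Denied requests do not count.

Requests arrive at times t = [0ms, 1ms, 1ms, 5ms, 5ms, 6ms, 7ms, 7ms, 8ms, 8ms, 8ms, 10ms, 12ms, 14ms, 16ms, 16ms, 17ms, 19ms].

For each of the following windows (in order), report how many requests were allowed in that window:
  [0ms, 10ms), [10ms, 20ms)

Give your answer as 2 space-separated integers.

Processing requests:
  req#1 t=0ms (window 0): ALLOW
  req#2 t=1ms (window 0): ALLOW
  req#3 t=1ms (window 0): ALLOW
  req#4 t=5ms (window 0): ALLOW
  req#5 t=5ms (window 0): DENY
  req#6 t=6ms (window 0): DENY
  req#7 t=7ms (window 0): DENY
  req#8 t=7ms (window 0): DENY
  req#9 t=8ms (window 0): DENY
  req#10 t=8ms (window 0): DENY
  req#11 t=8ms (window 0): DENY
  req#12 t=10ms (window 1): ALLOW
  req#13 t=12ms (window 1): ALLOW
  req#14 t=14ms (window 1): ALLOW
  req#15 t=16ms (window 1): ALLOW
  req#16 t=16ms (window 1): DENY
  req#17 t=17ms (window 1): DENY
  req#18 t=19ms (window 1): DENY

Allowed counts by window: 4 4

Answer: 4 4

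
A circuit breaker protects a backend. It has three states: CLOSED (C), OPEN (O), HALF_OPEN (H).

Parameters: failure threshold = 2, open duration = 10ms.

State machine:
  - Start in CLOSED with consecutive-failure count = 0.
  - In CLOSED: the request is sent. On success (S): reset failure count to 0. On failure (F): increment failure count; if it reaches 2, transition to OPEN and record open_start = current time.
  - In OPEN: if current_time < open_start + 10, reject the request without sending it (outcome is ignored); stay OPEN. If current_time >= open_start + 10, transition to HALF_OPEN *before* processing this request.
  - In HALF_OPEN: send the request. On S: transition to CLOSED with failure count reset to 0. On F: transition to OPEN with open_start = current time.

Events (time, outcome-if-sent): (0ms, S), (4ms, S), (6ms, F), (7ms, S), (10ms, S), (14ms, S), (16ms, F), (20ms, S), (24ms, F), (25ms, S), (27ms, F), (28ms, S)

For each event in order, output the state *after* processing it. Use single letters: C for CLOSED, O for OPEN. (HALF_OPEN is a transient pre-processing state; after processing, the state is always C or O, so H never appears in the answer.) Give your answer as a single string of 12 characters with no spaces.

State after each event:
  event#1 t=0ms outcome=S: state=CLOSED
  event#2 t=4ms outcome=S: state=CLOSED
  event#3 t=6ms outcome=F: state=CLOSED
  event#4 t=7ms outcome=S: state=CLOSED
  event#5 t=10ms outcome=S: state=CLOSED
  event#6 t=14ms outcome=S: state=CLOSED
  event#7 t=16ms outcome=F: state=CLOSED
  event#8 t=20ms outcome=S: state=CLOSED
  event#9 t=24ms outcome=F: state=CLOSED
  event#10 t=25ms outcome=S: state=CLOSED
  event#11 t=27ms outcome=F: state=CLOSED
  event#12 t=28ms outcome=S: state=CLOSED

Answer: CCCCCCCCCCCC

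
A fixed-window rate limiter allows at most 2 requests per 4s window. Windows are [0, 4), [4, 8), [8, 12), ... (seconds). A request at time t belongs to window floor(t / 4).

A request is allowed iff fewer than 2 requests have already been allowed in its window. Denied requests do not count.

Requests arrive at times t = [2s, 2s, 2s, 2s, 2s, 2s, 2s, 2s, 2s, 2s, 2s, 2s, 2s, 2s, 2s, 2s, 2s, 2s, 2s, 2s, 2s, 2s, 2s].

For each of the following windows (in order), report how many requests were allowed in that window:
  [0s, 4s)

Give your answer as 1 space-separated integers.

Processing requests:
  req#1 t=2s (window 0): ALLOW
  req#2 t=2s (window 0): ALLOW
  req#3 t=2s (window 0): DENY
  req#4 t=2s (window 0): DENY
  req#5 t=2s (window 0): DENY
  req#6 t=2s (window 0): DENY
  req#7 t=2s (window 0): DENY
  req#8 t=2s (window 0): DENY
  req#9 t=2s (window 0): DENY
  req#10 t=2s (window 0): DENY
  req#11 t=2s (window 0): DENY
  req#12 t=2s (window 0): DENY
  req#13 t=2s (window 0): DENY
  req#14 t=2s (window 0): DENY
  req#15 t=2s (window 0): DENY
  req#16 t=2s (window 0): DENY
  req#17 t=2s (window 0): DENY
  req#18 t=2s (window 0): DENY
  req#19 t=2s (window 0): DENY
  req#20 t=2s (window 0): DENY
  req#21 t=2s (window 0): DENY
  req#22 t=2s (window 0): DENY
  req#23 t=2s (window 0): DENY

Allowed counts by window: 2

Answer: 2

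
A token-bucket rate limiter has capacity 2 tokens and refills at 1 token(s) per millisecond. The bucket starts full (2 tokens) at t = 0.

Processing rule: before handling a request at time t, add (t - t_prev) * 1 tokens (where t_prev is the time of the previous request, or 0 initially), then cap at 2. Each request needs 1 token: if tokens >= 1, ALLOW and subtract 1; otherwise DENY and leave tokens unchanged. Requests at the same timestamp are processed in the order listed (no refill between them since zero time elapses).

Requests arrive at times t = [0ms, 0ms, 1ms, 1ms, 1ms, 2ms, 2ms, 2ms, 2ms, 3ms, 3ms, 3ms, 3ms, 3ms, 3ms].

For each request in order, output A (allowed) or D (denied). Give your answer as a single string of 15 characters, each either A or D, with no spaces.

Answer: AAADDADDDADDDDD

Derivation:
Simulating step by step:
  req#1 t=0ms: ALLOW
  req#2 t=0ms: ALLOW
  req#3 t=1ms: ALLOW
  req#4 t=1ms: DENY
  req#5 t=1ms: DENY
  req#6 t=2ms: ALLOW
  req#7 t=2ms: DENY
  req#8 t=2ms: DENY
  req#9 t=2ms: DENY
  req#10 t=3ms: ALLOW
  req#11 t=3ms: DENY
  req#12 t=3ms: DENY
  req#13 t=3ms: DENY
  req#14 t=3ms: DENY
  req#15 t=3ms: DENY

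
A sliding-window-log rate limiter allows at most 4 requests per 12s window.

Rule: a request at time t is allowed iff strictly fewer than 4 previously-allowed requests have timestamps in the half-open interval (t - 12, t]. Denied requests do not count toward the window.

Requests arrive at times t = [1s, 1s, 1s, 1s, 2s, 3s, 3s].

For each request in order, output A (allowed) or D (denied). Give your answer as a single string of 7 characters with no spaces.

Answer: AAAADDD

Derivation:
Tracking allowed requests in the window:
  req#1 t=1s: ALLOW
  req#2 t=1s: ALLOW
  req#3 t=1s: ALLOW
  req#4 t=1s: ALLOW
  req#5 t=2s: DENY
  req#6 t=3s: DENY
  req#7 t=3s: DENY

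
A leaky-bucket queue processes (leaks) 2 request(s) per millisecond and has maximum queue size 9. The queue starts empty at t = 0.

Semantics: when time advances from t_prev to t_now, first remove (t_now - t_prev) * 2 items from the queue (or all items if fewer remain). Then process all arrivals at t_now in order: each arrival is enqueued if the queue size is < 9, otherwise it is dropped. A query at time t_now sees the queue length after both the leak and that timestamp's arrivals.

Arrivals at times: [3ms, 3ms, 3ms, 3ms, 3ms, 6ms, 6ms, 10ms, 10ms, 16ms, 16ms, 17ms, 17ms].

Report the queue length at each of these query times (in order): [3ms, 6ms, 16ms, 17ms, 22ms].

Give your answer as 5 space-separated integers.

Answer: 5 2 2 2 0

Derivation:
Queue lengths at query times:
  query t=3ms: backlog = 5
  query t=6ms: backlog = 2
  query t=16ms: backlog = 2
  query t=17ms: backlog = 2
  query t=22ms: backlog = 0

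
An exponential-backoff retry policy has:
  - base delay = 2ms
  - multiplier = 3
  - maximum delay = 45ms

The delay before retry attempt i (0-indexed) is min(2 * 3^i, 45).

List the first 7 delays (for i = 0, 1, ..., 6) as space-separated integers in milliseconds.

Computing each delay:
  i=0: min(2*3^0, 45) = 2
  i=1: min(2*3^1, 45) = 6
  i=2: min(2*3^2, 45) = 18
  i=3: min(2*3^3, 45) = 45
  i=4: min(2*3^4, 45) = 45
  i=5: min(2*3^5, 45) = 45
  i=6: min(2*3^6, 45) = 45

Answer: 2 6 18 45 45 45 45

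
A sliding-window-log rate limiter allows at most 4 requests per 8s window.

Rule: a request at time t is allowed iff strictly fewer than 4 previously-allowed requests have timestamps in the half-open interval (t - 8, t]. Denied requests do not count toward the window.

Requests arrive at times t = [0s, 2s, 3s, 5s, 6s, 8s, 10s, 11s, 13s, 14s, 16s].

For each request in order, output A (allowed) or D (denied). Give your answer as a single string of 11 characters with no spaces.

Tracking allowed requests in the window:
  req#1 t=0s: ALLOW
  req#2 t=2s: ALLOW
  req#3 t=3s: ALLOW
  req#4 t=5s: ALLOW
  req#5 t=6s: DENY
  req#6 t=8s: ALLOW
  req#7 t=10s: ALLOW
  req#8 t=11s: ALLOW
  req#9 t=13s: ALLOW
  req#10 t=14s: DENY
  req#11 t=16s: ALLOW

Answer: AAAADAAAADA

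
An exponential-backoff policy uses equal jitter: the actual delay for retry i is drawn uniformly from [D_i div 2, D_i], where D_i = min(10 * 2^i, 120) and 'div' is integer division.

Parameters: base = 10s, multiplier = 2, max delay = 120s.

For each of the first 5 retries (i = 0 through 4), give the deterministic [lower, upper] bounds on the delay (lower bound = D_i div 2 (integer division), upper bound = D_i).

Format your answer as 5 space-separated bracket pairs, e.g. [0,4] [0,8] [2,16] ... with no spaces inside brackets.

Answer: [5,10] [10,20] [20,40] [40,80] [60,120]

Derivation:
Computing bounds per retry:
  i=0: D_i=min(10*2^0,120)=10, bounds=[5,10]
  i=1: D_i=min(10*2^1,120)=20, bounds=[10,20]
  i=2: D_i=min(10*2^2,120)=40, bounds=[20,40]
  i=3: D_i=min(10*2^3,120)=80, bounds=[40,80]
  i=4: D_i=min(10*2^4,120)=120, bounds=[60,120]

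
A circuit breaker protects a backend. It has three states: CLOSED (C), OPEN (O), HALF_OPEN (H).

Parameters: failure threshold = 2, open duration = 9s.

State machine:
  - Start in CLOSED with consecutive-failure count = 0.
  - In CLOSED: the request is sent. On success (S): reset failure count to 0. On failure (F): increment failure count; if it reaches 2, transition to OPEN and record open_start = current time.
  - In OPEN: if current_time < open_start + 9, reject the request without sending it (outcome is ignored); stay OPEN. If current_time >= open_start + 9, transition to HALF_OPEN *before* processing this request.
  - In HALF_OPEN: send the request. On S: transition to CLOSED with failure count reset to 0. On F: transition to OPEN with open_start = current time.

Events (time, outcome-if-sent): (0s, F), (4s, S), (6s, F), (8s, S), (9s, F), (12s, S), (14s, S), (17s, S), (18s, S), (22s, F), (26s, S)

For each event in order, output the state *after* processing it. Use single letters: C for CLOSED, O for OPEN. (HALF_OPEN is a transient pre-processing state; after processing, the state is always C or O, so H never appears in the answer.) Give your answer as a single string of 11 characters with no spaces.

Answer: CCCCCCCCCCC

Derivation:
State after each event:
  event#1 t=0s outcome=F: state=CLOSED
  event#2 t=4s outcome=S: state=CLOSED
  event#3 t=6s outcome=F: state=CLOSED
  event#4 t=8s outcome=S: state=CLOSED
  event#5 t=9s outcome=F: state=CLOSED
  event#6 t=12s outcome=S: state=CLOSED
  event#7 t=14s outcome=S: state=CLOSED
  event#8 t=17s outcome=S: state=CLOSED
  event#9 t=18s outcome=S: state=CLOSED
  event#10 t=22s outcome=F: state=CLOSED
  event#11 t=26s outcome=S: state=CLOSED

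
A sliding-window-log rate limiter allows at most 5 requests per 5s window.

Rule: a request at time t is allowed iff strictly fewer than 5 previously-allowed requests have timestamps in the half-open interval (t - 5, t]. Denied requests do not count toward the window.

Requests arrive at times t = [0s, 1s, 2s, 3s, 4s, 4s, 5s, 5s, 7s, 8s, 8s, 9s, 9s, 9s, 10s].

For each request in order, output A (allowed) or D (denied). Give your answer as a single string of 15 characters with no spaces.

Tracking allowed requests in the window:
  req#1 t=0s: ALLOW
  req#2 t=1s: ALLOW
  req#3 t=2s: ALLOW
  req#4 t=3s: ALLOW
  req#5 t=4s: ALLOW
  req#6 t=4s: DENY
  req#7 t=5s: ALLOW
  req#8 t=5s: DENY
  req#9 t=7s: ALLOW
  req#10 t=8s: ALLOW
  req#11 t=8s: ALLOW
  req#12 t=9s: ALLOW
  req#13 t=9s: DENY
  req#14 t=9s: DENY
  req#15 t=10s: ALLOW

Answer: AAAAADADAAAADDA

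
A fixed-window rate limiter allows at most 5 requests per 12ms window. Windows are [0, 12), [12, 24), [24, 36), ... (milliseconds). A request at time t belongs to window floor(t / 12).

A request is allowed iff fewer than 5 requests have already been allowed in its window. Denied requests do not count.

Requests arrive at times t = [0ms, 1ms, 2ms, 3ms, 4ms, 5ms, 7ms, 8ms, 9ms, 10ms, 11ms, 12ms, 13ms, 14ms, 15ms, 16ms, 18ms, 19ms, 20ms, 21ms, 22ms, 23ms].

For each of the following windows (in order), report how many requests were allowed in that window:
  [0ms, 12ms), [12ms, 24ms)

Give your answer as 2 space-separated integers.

Answer: 5 5

Derivation:
Processing requests:
  req#1 t=0ms (window 0): ALLOW
  req#2 t=1ms (window 0): ALLOW
  req#3 t=2ms (window 0): ALLOW
  req#4 t=3ms (window 0): ALLOW
  req#5 t=4ms (window 0): ALLOW
  req#6 t=5ms (window 0): DENY
  req#7 t=7ms (window 0): DENY
  req#8 t=8ms (window 0): DENY
  req#9 t=9ms (window 0): DENY
  req#10 t=10ms (window 0): DENY
  req#11 t=11ms (window 0): DENY
  req#12 t=12ms (window 1): ALLOW
  req#13 t=13ms (window 1): ALLOW
  req#14 t=14ms (window 1): ALLOW
  req#15 t=15ms (window 1): ALLOW
  req#16 t=16ms (window 1): ALLOW
  req#17 t=18ms (window 1): DENY
  req#18 t=19ms (window 1): DENY
  req#19 t=20ms (window 1): DENY
  req#20 t=21ms (window 1): DENY
  req#21 t=22ms (window 1): DENY
  req#22 t=23ms (window 1): DENY

Allowed counts by window: 5 5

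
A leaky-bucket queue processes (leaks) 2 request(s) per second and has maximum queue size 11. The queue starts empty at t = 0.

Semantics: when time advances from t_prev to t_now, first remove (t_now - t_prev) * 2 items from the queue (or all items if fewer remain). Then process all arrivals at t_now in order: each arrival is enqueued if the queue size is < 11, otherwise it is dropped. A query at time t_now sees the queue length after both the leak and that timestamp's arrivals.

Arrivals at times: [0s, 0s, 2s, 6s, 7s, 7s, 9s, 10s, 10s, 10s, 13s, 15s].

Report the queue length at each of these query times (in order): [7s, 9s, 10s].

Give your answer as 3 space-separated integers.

Answer: 2 1 3

Derivation:
Queue lengths at query times:
  query t=7s: backlog = 2
  query t=9s: backlog = 1
  query t=10s: backlog = 3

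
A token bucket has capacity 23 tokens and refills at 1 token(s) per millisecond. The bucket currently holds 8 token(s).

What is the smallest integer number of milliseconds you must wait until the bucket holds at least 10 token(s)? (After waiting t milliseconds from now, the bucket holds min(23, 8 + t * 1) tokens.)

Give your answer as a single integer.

Answer: 2

Derivation:
Need 8 + t * 1 >= 10, so t >= 2/1.
Smallest integer t = ceil(2/1) = 2.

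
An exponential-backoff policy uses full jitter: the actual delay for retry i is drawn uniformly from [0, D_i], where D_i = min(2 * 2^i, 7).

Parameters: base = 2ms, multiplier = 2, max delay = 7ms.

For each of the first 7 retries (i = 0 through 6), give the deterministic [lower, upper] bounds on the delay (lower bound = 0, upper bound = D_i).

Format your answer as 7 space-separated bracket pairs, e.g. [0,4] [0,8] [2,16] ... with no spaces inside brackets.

Computing bounds per retry:
  i=0: D_i=min(2*2^0,7)=2, bounds=[0,2]
  i=1: D_i=min(2*2^1,7)=4, bounds=[0,4]
  i=2: D_i=min(2*2^2,7)=7, bounds=[0,7]
  i=3: D_i=min(2*2^3,7)=7, bounds=[0,7]
  i=4: D_i=min(2*2^4,7)=7, bounds=[0,7]
  i=5: D_i=min(2*2^5,7)=7, bounds=[0,7]
  i=6: D_i=min(2*2^6,7)=7, bounds=[0,7]

Answer: [0,2] [0,4] [0,7] [0,7] [0,7] [0,7] [0,7]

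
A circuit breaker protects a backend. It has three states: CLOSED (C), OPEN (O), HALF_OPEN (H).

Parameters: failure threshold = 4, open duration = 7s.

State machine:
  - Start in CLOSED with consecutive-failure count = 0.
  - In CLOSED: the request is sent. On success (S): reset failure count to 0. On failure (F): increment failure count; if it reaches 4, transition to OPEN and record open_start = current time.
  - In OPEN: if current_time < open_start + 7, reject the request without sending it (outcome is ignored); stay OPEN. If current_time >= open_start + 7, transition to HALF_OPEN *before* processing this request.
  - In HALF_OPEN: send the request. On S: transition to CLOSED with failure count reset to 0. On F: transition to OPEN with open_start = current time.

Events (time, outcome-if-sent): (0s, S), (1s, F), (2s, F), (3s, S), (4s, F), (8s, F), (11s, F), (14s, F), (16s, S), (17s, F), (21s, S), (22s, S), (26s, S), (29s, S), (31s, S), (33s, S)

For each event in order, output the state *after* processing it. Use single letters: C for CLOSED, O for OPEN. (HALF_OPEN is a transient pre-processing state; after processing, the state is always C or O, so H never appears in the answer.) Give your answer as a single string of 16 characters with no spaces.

State after each event:
  event#1 t=0s outcome=S: state=CLOSED
  event#2 t=1s outcome=F: state=CLOSED
  event#3 t=2s outcome=F: state=CLOSED
  event#4 t=3s outcome=S: state=CLOSED
  event#5 t=4s outcome=F: state=CLOSED
  event#6 t=8s outcome=F: state=CLOSED
  event#7 t=11s outcome=F: state=CLOSED
  event#8 t=14s outcome=F: state=OPEN
  event#9 t=16s outcome=S: state=OPEN
  event#10 t=17s outcome=F: state=OPEN
  event#11 t=21s outcome=S: state=CLOSED
  event#12 t=22s outcome=S: state=CLOSED
  event#13 t=26s outcome=S: state=CLOSED
  event#14 t=29s outcome=S: state=CLOSED
  event#15 t=31s outcome=S: state=CLOSED
  event#16 t=33s outcome=S: state=CLOSED

Answer: CCCCCCCOOOCCCCCC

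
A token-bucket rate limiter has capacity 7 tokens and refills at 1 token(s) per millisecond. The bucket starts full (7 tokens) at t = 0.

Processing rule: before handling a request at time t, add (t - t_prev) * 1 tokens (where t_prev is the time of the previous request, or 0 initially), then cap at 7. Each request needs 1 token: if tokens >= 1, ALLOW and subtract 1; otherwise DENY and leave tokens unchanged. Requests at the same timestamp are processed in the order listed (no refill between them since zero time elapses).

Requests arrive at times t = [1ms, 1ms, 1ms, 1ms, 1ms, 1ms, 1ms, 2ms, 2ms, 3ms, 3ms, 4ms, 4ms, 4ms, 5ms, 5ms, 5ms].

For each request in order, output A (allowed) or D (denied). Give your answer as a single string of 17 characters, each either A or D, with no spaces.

Simulating step by step:
  req#1 t=1ms: ALLOW
  req#2 t=1ms: ALLOW
  req#3 t=1ms: ALLOW
  req#4 t=1ms: ALLOW
  req#5 t=1ms: ALLOW
  req#6 t=1ms: ALLOW
  req#7 t=1ms: ALLOW
  req#8 t=2ms: ALLOW
  req#9 t=2ms: DENY
  req#10 t=3ms: ALLOW
  req#11 t=3ms: DENY
  req#12 t=4ms: ALLOW
  req#13 t=4ms: DENY
  req#14 t=4ms: DENY
  req#15 t=5ms: ALLOW
  req#16 t=5ms: DENY
  req#17 t=5ms: DENY

Answer: AAAAAAAADADADDADD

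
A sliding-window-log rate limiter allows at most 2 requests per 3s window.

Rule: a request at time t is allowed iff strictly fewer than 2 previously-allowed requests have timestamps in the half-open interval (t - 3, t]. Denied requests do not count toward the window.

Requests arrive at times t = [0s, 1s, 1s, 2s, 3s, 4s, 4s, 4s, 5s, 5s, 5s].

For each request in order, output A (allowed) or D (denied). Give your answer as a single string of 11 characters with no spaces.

Tracking allowed requests in the window:
  req#1 t=0s: ALLOW
  req#2 t=1s: ALLOW
  req#3 t=1s: DENY
  req#4 t=2s: DENY
  req#5 t=3s: ALLOW
  req#6 t=4s: ALLOW
  req#7 t=4s: DENY
  req#8 t=4s: DENY
  req#9 t=5s: DENY
  req#10 t=5s: DENY
  req#11 t=5s: DENY

Answer: AADDAADDDDD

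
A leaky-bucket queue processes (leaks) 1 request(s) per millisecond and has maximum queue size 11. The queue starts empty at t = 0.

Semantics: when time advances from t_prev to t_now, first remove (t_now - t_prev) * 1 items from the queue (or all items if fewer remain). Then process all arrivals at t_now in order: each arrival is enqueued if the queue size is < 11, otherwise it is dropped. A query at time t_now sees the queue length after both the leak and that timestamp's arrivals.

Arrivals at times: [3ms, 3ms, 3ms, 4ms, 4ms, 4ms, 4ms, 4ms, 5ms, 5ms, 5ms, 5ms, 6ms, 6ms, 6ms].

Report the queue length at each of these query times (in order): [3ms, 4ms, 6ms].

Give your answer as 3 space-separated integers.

Queue lengths at query times:
  query t=3ms: backlog = 3
  query t=4ms: backlog = 7
  query t=6ms: backlog = 11

Answer: 3 7 11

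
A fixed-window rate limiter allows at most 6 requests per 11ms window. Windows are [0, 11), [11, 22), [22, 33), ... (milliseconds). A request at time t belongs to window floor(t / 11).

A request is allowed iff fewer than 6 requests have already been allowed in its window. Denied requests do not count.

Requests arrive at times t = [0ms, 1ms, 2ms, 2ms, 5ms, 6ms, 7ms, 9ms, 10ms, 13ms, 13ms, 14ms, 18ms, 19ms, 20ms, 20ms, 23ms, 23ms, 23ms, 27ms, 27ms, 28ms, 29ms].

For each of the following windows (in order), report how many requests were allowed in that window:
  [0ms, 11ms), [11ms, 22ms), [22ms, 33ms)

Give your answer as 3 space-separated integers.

Answer: 6 6 6

Derivation:
Processing requests:
  req#1 t=0ms (window 0): ALLOW
  req#2 t=1ms (window 0): ALLOW
  req#3 t=2ms (window 0): ALLOW
  req#4 t=2ms (window 0): ALLOW
  req#5 t=5ms (window 0): ALLOW
  req#6 t=6ms (window 0): ALLOW
  req#7 t=7ms (window 0): DENY
  req#8 t=9ms (window 0): DENY
  req#9 t=10ms (window 0): DENY
  req#10 t=13ms (window 1): ALLOW
  req#11 t=13ms (window 1): ALLOW
  req#12 t=14ms (window 1): ALLOW
  req#13 t=18ms (window 1): ALLOW
  req#14 t=19ms (window 1): ALLOW
  req#15 t=20ms (window 1): ALLOW
  req#16 t=20ms (window 1): DENY
  req#17 t=23ms (window 2): ALLOW
  req#18 t=23ms (window 2): ALLOW
  req#19 t=23ms (window 2): ALLOW
  req#20 t=27ms (window 2): ALLOW
  req#21 t=27ms (window 2): ALLOW
  req#22 t=28ms (window 2): ALLOW
  req#23 t=29ms (window 2): DENY

Allowed counts by window: 6 6 6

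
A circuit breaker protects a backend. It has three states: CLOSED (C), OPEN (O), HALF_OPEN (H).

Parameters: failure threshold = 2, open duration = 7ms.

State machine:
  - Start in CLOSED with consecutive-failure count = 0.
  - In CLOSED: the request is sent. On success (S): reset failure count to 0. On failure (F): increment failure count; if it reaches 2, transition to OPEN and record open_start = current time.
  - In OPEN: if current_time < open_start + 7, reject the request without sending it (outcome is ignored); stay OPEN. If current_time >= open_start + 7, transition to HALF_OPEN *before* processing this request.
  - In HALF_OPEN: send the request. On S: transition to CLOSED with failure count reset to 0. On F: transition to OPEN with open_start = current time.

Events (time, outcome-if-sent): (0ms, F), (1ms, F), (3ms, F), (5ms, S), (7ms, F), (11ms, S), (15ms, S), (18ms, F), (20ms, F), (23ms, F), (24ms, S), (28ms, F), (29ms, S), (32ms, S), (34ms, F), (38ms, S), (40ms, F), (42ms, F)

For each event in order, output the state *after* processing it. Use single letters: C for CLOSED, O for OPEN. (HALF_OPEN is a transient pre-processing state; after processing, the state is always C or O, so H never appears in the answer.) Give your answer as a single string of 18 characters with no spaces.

Answer: COOOOCCCOOOOOOOCCO

Derivation:
State after each event:
  event#1 t=0ms outcome=F: state=CLOSED
  event#2 t=1ms outcome=F: state=OPEN
  event#3 t=3ms outcome=F: state=OPEN
  event#4 t=5ms outcome=S: state=OPEN
  event#5 t=7ms outcome=F: state=OPEN
  event#6 t=11ms outcome=S: state=CLOSED
  event#7 t=15ms outcome=S: state=CLOSED
  event#8 t=18ms outcome=F: state=CLOSED
  event#9 t=20ms outcome=F: state=OPEN
  event#10 t=23ms outcome=F: state=OPEN
  event#11 t=24ms outcome=S: state=OPEN
  event#12 t=28ms outcome=F: state=OPEN
  event#13 t=29ms outcome=S: state=OPEN
  event#14 t=32ms outcome=S: state=OPEN
  event#15 t=34ms outcome=F: state=OPEN
  event#16 t=38ms outcome=S: state=CLOSED
  event#17 t=40ms outcome=F: state=CLOSED
  event#18 t=42ms outcome=F: state=OPEN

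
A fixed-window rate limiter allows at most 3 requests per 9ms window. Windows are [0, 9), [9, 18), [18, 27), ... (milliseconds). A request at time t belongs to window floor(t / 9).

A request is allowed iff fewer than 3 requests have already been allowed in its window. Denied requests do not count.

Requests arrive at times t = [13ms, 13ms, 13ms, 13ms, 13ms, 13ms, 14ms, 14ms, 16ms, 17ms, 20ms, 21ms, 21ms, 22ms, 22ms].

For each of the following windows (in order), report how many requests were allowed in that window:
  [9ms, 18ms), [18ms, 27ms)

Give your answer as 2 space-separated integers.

Answer: 3 3

Derivation:
Processing requests:
  req#1 t=13ms (window 1): ALLOW
  req#2 t=13ms (window 1): ALLOW
  req#3 t=13ms (window 1): ALLOW
  req#4 t=13ms (window 1): DENY
  req#5 t=13ms (window 1): DENY
  req#6 t=13ms (window 1): DENY
  req#7 t=14ms (window 1): DENY
  req#8 t=14ms (window 1): DENY
  req#9 t=16ms (window 1): DENY
  req#10 t=17ms (window 1): DENY
  req#11 t=20ms (window 2): ALLOW
  req#12 t=21ms (window 2): ALLOW
  req#13 t=21ms (window 2): ALLOW
  req#14 t=22ms (window 2): DENY
  req#15 t=22ms (window 2): DENY

Allowed counts by window: 3 3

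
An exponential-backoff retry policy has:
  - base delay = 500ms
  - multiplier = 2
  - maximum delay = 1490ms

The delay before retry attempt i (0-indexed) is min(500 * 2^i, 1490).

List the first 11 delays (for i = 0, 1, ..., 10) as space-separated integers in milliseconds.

Computing each delay:
  i=0: min(500*2^0, 1490) = 500
  i=1: min(500*2^1, 1490) = 1000
  i=2: min(500*2^2, 1490) = 1490
  i=3: min(500*2^3, 1490) = 1490
  i=4: min(500*2^4, 1490) = 1490
  i=5: min(500*2^5, 1490) = 1490
  i=6: min(500*2^6, 1490) = 1490
  i=7: min(500*2^7, 1490) = 1490
  i=8: min(500*2^8, 1490) = 1490
  i=9: min(500*2^9, 1490) = 1490
  i=10: min(500*2^10, 1490) = 1490

Answer: 500 1000 1490 1490 1490 1490 1490 1490 1490 1490 1490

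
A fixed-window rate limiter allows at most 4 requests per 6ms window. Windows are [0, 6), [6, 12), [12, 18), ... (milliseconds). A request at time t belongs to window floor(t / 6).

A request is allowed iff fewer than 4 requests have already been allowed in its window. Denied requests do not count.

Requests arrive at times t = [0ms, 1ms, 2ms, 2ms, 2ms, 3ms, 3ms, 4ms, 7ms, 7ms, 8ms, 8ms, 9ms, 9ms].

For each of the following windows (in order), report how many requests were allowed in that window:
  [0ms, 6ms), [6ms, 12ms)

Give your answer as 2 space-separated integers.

Processing requests:
  req#1 t=0ms (window 0): ALLOW
  req#2 t=1ms (window 0): ALLOW
  req#3 t=2ms (window 0): ALLOW
  req#4 t=2ms (window 0): ALLOW
  req#5 t=2ms (window 0): DENY
  req#6 t=3ms (window 0): DENY
  req#7 t=3ms (window 0): DENY
  req#8 t=4ms (window 0): DENY
  req#9 t=7ms (window 1): ALLOW
  req#10 t=7ms (window 1): ALLOW
  req#11 t=8ms (window 1): ALLOW
  req#12 t=8ms (window 1): ALLOW
  req#13 t=9ms (window 1): DENY
  req#14 t=9ms (window 1): DENY

Allowed counts by window: 4 4

Answer: 4 4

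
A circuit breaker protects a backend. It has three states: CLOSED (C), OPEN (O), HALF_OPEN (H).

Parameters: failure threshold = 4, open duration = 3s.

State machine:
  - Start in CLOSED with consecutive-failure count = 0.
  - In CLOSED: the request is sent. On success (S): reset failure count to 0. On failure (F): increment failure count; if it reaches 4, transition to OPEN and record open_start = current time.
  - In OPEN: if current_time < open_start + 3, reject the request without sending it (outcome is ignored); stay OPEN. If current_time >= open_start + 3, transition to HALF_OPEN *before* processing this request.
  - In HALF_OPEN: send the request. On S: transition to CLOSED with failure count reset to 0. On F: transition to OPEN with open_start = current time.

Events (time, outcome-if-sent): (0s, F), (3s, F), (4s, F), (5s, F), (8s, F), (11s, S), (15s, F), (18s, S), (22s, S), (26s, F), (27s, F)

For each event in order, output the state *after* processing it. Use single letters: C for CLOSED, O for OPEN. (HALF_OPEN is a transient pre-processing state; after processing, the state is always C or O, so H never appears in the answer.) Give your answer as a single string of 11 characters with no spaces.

Answer: CCCOOCCCCCC

Derivation:
State after each event:
  event#1 t=0s outcome=F: state=CLOSED
  event#2 t=3s outcome=F: state=CLOSED
  event#3 t=4s outcome=F: state=CLOSED
  event#4 t=5s outcome=F: state=OPEN
  event#5 t=8s outcome=F: state=OPEN
  event#6 t=11s outcome=S: state=CLOSED
  event#7 t=15s outcome=F: state=CLOSED
  event#8 t=18s outcome=S: state=CLOSED
  event#9 t=22s outcome=S: state=CLOSED
  event#10 t=26s outcome=F: state=CLOSED
  event#11 t=27s outcome=F: state=CLOSED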